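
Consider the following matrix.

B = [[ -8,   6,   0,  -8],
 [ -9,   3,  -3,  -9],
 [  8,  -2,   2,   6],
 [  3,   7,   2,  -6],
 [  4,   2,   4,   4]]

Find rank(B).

Row reduce to echelon form.
R2 ← R2 − (9/8)·R1: [0, -15/4, -3, 0]
R3 ← R3 + R1: [0, 4, 2, -2]
R4 ← R4 + (3/8)·R1: [0, 37/4, 2, -9]
R5 ← R5 + (1/2)·R1: [0, 5, 4, 0]
R3 ← R3 + (16/15)·R2: [0, 0, -6/5, -2]
R4 ← R4 + (37/15)·R2: [0, 0, -27/5, -9]
R5 ← R5 + (4/3)·R2: [0, 0, 0, 0]
R4 ← R4 − (9/2)·R3: [0, 0, 0, 0]
Echelon form has 3 nonzero rows, so rank(B) = 3.

3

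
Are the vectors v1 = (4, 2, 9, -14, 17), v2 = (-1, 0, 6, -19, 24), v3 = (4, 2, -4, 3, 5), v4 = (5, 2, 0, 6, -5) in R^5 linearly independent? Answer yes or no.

Form the matrix with these vectors as rows and row reduce.
R2 ← R2 + (1/4)·R1: [0, 1/2, 33/4, -45/2, 113/4]
R3 ← R3 − R1: [0, 0, -13, 17, -12]
R4 ← R4 − (5/4)·R1: [0, -1/2, -45/4, 47/2, -105/4]
R4 ← R4 + R2: [0, 0, -3, 1, 2]
R4 ← R4 − (3/13)·R3: [0, 0, 0, -38/13, 62/13]
4 nonzero rows, so the 4 vectors span a space of dimension 4.
Since 4 = 4, the vectors are linearly independent.

yes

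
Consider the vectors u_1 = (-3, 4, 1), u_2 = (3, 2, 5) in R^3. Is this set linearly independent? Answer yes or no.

Form the matrix with these vectors as rows and row reduce.
R2 ← R2 + R1: [0, 6, 6]
2 nonzero rows, so the 2 vectors span a space of dimension 2.
Since 2 = 2, the vectors are linearly independent.

yes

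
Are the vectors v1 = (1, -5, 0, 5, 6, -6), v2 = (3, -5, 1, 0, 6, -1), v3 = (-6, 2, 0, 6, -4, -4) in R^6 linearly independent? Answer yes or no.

yes

Form the matrix with these vectors as rows and row reduce.
R2 ← R2 − (3)·R1: [0, 10, 1, -15, -12, 17]
R3 ← R3 + (6)·R1: [0, -28, 0, 36, 32, -40]
R3 ← R3 + (14/5)·R2: [0, 0, 14/5, -6, -8/5, 38/5]
3 nonzero rows, so the 3 vectors span a space of dimension 3.
Since 3 = 3, the vectors are linearly independent.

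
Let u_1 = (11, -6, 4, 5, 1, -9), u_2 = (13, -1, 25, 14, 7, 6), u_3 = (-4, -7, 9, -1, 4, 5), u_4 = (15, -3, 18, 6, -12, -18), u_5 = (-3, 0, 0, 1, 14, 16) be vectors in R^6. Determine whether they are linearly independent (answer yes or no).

yes

Form the matrix with these vectors as rows and row reduce.
R2 ← R2 − (13/11)·R1: [0, 67/11, 223/11, 89/11, 64/11, 183/11]
R3 ← R3 + (4/11)·R1: [0, -101/11, 115/11, 9/11, 48/11, 19/11]
R4 ← R4 − (15/11)·R1: [0, 57/11, 138/11, -9/11, -147/11, -63/11]
R5 ← R5 + (3/11)·R1: [0, -18/11, 12/11, 26/11, 157/11, 149/11]
R3 ← R3 + (101/67)·R2: [0, 0, 2748/67, 872/67, 880/67, 1796/67]
R4 ← R4 − (57/67)·R2: [0, 0, -315/67, -516/67, -1227/67, -1332/67]
R5 ← R5 + (18/67)·R2: [0, 0, 438/67, 304/67, 1061/67, 1207/67]
R4 ← R4 + (105/916)·R3: [0, 0, 0, -1422/229, -3849/229, -3849/229]
R5 ← R5 − (73/458)·R3: [0, 0, 0, 564/229, 3147/229, 3147/229]
R5 ← R5 + (94/237)·R4: [0, 0, 0, 0, 559/79, 559/79]
5 nonzero rows, so the 5 vectors span a space of dimension 5.
Since 5 = 5, the vectors are linearly independent.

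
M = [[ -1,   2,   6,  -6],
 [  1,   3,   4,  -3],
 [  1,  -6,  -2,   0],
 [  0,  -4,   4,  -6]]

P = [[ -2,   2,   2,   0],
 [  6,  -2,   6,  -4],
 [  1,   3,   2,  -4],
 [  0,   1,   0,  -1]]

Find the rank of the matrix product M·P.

First compute MP:
[[ 20,   6,  22, -26],
 [ 20,   5,  28, -25],
 [-40,   8, -38,  32],
 [-20,  14, -16,   6]]
Now row reduce the product.
R2 ← R2 − R1: [0, -1, 6, 1]
R3 ← R3 + (2)·R1: [0, 20, 6, -20]
R4 ← R4 + R1: [0, 20, 6, -20]
R3 ← R3 + (20)·R2: [0, 0, 126, 0]
R4 ← R4 + (20)·R2: [0, 0, 126, 0]
R4 ← R4 − R3: [0, 0, 0, 0]
3 nonzero rows, so rank(MP) = 3.

3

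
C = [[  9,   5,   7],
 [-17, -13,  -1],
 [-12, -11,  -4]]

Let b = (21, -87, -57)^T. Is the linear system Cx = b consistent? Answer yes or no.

Row reduce the augmented matrix [C | b].
R2 ← R2 + (17/9)·R1: [0, -32/9, 110/9, -142/3]
R3 ← R3 + (4/3)·R1: [0, -13/3, 16/3, -29]
R3 ← R3 − (39/32)·R2: [0, 0, -153/16, 459/16]
The echelon form has 3 nonzero rows, and every pivot lies in the first 3 columns, so rank(C) = rank([C|b]) = 3.
The system is consistent.

yes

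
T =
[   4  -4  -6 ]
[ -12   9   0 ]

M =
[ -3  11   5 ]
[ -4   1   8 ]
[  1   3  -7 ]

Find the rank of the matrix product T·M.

First compute TM:
[[ -2,  22,  30],
 [  0, -123,  12]]
Now row reduce the product.
2 nonzero rows, so rank(TM) = 2.

2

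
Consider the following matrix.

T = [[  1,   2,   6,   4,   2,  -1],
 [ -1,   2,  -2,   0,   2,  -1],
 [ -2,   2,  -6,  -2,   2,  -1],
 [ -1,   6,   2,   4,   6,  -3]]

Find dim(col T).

2

Row reduce to echelon form.
R2 ← R2 + R1: [0, 4, 4, 4, 4, -2]
R3 ← R3 + (2)·R1: [0, 6, 6, 6, 6, -3]
R4 ← R4 + R1: [0, 8, 8, 8, 8, -4]
R3 ← R3 − (3/2)·R2: [0, 0, 0, 0, 0, 0]
R4 ← R4 − (2)·R2: [0, 0, 0, 0, 0, 0]
Echelon form has 2 nonzero rows, so rank(T) = 2.
The column space has dimension equal to the rank: 2.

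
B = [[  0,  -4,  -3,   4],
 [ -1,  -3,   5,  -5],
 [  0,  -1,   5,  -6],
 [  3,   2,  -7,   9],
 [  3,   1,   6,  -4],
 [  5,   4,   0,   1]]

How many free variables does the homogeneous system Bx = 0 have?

Row reduce to echelon form.
Swap R1 ↔ R2
R4 ← R4 + (3)·R1: [0, -7, 8, -6]
R5 ← R5 + (3)·R1: [0, -8, 21, -19]
R6 ← R6 + (5)·R1: [0, -11, 25, -24]
R3 ← R3 − (1/4)·R2: [0, 0, 23/4, -7]
R4 ← R4 − (7/4)·R2: [0, 0, 53/4, -13]
R5 ← R5 − (2)·R2: [0, 0, 27, -27]
R6 ← R6 − (11/4)·R2: [0, 0, 133/4, -35]
R4 ← R4 − (53/23)·R3: [0, 0, 0, 72/23]
R5 ← R5 − (108/23)·R3: [0, 0, 0, 135/23]
R6 ← R6 − (133/23)·R3: [0, 0, 0, 126/23]
R5 ← R5 − (15/8)·R4: [0, 0, 0, 0]
R6 ← R6 − (7/4)·R4: [0, 0, 0, 0]
4 nonzero rows, so rank(B) = 4.
B has 4 columns; by rank–nullity, nullity = 4 − 4 = 0.

0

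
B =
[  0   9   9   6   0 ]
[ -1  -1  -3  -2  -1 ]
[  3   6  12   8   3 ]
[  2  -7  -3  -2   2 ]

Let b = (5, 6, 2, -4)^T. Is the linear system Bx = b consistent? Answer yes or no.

Row reduce the augmented matrix [B | b].
Swap R1 ↔ R2
R3 ← R3 + (3)·R1: [0, 3, 3, 2, 0, 20]
R4 ← R4 + (2)·R1: [0, -9, -9, -6, 0, 8]
R3 ← R3 − (1/3)·R2: [0, 0, 0, 0, 0, 55/3]
R4 ← R4 + R2: [0, 0, 0, 0, 0, 13]
R4 ← R4 − (39/55)·R3: [0, 0, 0, 0, 0, 0]
The echelon form has 3 nonzero rows; the last pivot sits in the augmented column, so rank(B) = 2 but rank([B|b]) = 3.
Since the ranks differ, the system is inconsistent.

no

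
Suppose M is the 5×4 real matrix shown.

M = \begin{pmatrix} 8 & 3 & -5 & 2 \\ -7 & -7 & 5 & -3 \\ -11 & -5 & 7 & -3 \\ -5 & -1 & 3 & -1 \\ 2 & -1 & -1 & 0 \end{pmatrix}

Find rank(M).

Row reduce to echelon form.
R2 ← R2 + (7/8)·R1: [0, -35/8, 5/8, -5/4]
R3 ← R3 + (11/8)·R1: [0, -7/8, 1/8, -1/4]
R4 ← R4 + (5/8)·R1: [0, 7/8, -1/8, 1/4]
R5 ← R5 − (1/4)·R1: [0, -7/4, 1/4, -1/2]
R3 ← R3 − (1/5)·R2: [0, 0, 0, 0]
R4 ← R4 + (1/5)·R2: [0, 0, 0, 0]
R5 ← R5 − (2/5)·R2: [0, 0, 0, 0]
Echelon form has 2 nonzero rows, so rank(M) = 2.

2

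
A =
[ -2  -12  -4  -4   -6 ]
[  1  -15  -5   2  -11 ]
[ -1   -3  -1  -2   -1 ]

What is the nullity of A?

Row reduce to echelon form.
R2 ← R2 + (1/2)·R1: [0, -21, -7, 0, -14]
R3 ← R3 − (1/2)·R1: [0, 3, 1, 0, 2]
R3 ← R3 + (1/7)·R2: [0, 0, 0, 0, 0]
2 nonzero rows, so rank(A) = 2.
A has 5 columns; by rank–nullity, nullity = 5 − 2 = 3.

3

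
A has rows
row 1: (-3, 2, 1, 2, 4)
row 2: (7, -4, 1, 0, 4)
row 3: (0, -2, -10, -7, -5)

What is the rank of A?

Row reduce to echelon form.
R2 ← R2 + (7/3)·R1: [0, 2/3, 10/3, 14/3, 40/3]
R3 ← R3 + (3)·R2: [0, 0, 0, 7, 35]
Echelon form has 3 nonzero rows, so rank(A) = 3.

3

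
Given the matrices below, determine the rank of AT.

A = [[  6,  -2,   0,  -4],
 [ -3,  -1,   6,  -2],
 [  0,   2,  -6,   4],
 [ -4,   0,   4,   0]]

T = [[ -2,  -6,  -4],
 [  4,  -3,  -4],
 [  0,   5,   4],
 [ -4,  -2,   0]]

First compute AT:
[[ -4, -22, -16],
 [ 10,  55,  40],
 [ -8, -44, -32],
 [  8,  44,  32]]
Now row reduce the product.
R2 ← R2 + (5/2)·R1: [0, 0, 0]
R3 ← R3 − (2)·R1: [0, 0, 0]
R4 ← R4 + (2)·R1: [0, 0, 0]
1 nonzero row, so rank(AT) = 1.

1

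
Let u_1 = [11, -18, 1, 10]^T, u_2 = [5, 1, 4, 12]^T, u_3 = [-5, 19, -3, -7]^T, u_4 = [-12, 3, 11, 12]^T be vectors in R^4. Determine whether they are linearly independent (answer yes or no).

yes

Form the matrix with these vectors as rows and row reduce.
R2 ← R2 − (5/11)·R1: [0, 101/11, 39/11, 82/11]
R3 ← R3 + (5/11)·R1: [0, 119/11, -28/11, -27/11]
R4 ← R4 + (12/11)·R1: [0, -183/11, 133/11, 252/11]
R3 ← R3 − (119/101)·R2: [0, 0, -679/101, -1135/101]
R4 ← R4 + (183/101)·R2: [0, 0, 1870/101, 3678/101]
R4 ← R4 + (1870/679)·R3: [0, 0, 0, 3712/679]
4 nonzero rows, so the 4 vectors span a space of dimension 4.
Since 4 = 4, the vectors are linearly independent.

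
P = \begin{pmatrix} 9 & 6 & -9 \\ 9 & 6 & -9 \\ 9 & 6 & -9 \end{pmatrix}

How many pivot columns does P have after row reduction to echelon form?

Row reduce to echelon form.
R2 ← R2 − R1: [0, 0, 0]
R3 ← R3 − R1: [0, 0, 0]
Echelon form has 1 nonzero row, so rank(P) = 1.
Each nonzero row contributes one pivot column: 1 pivot columns.

1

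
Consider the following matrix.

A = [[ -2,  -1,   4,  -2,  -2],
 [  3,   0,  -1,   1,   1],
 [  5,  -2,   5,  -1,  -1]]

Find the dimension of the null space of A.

3

Row reduce to echelon form.
R2 ← R2 + (3/2)·R1: [0, -3/2, 5, -2, -2]
R3 ← R3 + (5/2)·R1: [0, -9/2, 15, -6, -6]
R3 ← R3 − (3)·R2: [0, 0, 0, 0, 0]
2 nonzero rows, so rank(A) = 2.
A has 5 columns; by rank–nullity, nullity = 5 − 2 = 3.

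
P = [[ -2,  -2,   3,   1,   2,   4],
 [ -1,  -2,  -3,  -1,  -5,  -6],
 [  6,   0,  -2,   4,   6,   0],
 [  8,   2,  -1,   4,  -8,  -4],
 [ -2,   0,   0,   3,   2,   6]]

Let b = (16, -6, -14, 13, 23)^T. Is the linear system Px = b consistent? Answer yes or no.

yes

Row reduce the augmented matrix [P | b].
R2 ← R2 − (1/2)·R1: [0, -1, -9/2, -3/2, -6, -8, -14]
R3 ← R3 + (3)·R1: [0, -6, 7, 7, 12, 12, 34]
R4 ← R4 + (4)·R1: [0, -6, 11, 8, 0, 12, 77]
R5 ← R5 − R1: [0, 2, -3, 2, 0, 2, 7]
R3 ← R3 − (6)·R2: [0, 0, 34, 16, 48, 60, 118]
R4 ← R4 − (6)·R2: [0, 0, 38, 17, 36, 60, 161]
R5 ← R5 + (2)·R2: [0, 0, -12, -1, -12, -14, -21]
R4 ← R4 − (19/17)·R3: [0, 0, 0, -15/17, -300/17, -120/17, 495/17]
R5 ← R5 + (6/17)·R3: [0, 0, 0, 79/17, 84/17, 122/17, 351/17]
R5 ← R5 + (79/15)·R4: [0, 0, 0, 0, -88, -30, 174]
The echelon form has 5 nonzero rows, and every pivot lies in the first 6 columns, so rank(P) = rank([P|b]) = 5.
The system is consistent.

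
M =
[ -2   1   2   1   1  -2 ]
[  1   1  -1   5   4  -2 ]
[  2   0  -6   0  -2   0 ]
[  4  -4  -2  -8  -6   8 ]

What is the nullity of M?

Row reduce to echelon form.
R2 ← R2 + (1/2)·R1: [0, 3/2, 0, 11/2, 9/2, -3]
R3 ← R3 + R1: [0, 1, -4, 1, -1, -2]
R4 ← R4 + (2)·R1: [0, -2, 2, -6, -4, 4]
R3 ← R3 − (2/3)·R2: [0, 0, -4, -8/3, -4, 0]
R4 ← R4 + (4/3)·R2: [0, 0, 2, 4/3, 2, 0]
R4 ← R4 + (1/2)·R3: [0, 0, 0, 0, 0, 0]
3 nonzero rows, so rank(M) = 3.
M has 6 columns; by rank–nullity, nullity = 6 − 3 = 3.

3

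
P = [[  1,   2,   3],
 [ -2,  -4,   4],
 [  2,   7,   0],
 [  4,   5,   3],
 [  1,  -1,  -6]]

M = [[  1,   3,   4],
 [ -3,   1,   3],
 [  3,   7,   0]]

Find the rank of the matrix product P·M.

First compute PM:
[[  4,  26,  10],
 [ 22,  18, -20],
 [-19,  13,  29],
 [ -2,  38,  31],
 [-14, -40,   1]]
Now row reduce the product.
R2 ← R2 − (11/2)·R1: [0, -125, -75]
R3 ← R3 + (19/4)·R1: [0, 273/2, 153/2]
R4 ← R4 + (1/2)·R1: [0, 51, 36]
R5 ← R5 + (7/2)·R1: [0, 51, 36]
R3 ← R3 + (273/250)·R2: [0, 0, -27/5]
R4 ← R4 + (51/125)·R2: [0, 0, 27/5]
R5 ← R5 + (51/125)·R2: [0, 0, 27/5]
R4 ← R4 + R3: [0, 0, 0]
R5 ← R5 + R3: [0, 0, 0]
3 nonzero rows, so rank(PM) = 3.

3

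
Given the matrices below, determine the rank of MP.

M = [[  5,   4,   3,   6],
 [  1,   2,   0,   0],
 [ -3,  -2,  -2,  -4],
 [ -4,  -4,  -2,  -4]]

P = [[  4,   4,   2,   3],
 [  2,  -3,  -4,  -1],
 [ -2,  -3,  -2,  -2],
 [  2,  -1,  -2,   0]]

First compute MP:
[[ 34,  -7, -24,   5],
 [  8,  -2,  -6,   1],
 [-20,   4,  14,  -3],
 [-28,   6,  20,  -4]]
Now row reduce the product.
R2 ← R2 − (4/17)·R1: [0, -6/17, -6/17, -3/17]
R3 ← R3 + (10/17)·R1: [0, -2/17, -2/17, -1/17]
R4 ← R4 + (14/17)·R1: [0, 4/17, 4/17, 2/17]
R3 ← R3 − (1/3)·R2: [0, 0, 0, 0]
R4 ← R4 + (2/3)·R2: [0, 0, 0, 0]
2 nonzero rows, so rank(MP) = 2.

2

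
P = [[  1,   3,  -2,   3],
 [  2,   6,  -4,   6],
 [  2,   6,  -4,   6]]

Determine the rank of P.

1

Row reduce to echelon form.
R2 ← R2 − (2)·R1: [0, 0, 0, 0]
R3 ← R3 − (2)·R1: [0, 0, 0, 0]
Echelon form has 1 nonzero row, so rank(P) = 1.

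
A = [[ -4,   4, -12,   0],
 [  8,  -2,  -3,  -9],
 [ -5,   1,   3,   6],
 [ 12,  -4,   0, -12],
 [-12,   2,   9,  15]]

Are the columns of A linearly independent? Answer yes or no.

Row reduce A to echelon form.
R2 ← R2 + (2)·R1: [0, 6, -27, -9]
R3 ← R3 − (5/4)·R1: [0, -4, 18, 6]
R4 ← R4 + (3)·R1: [0, 8, -36, -12]
R5 ← R5 − (3)·R1: [0, -10, 45, 15]
R3 ← R3 + (2/3)·R2: [0, 0, 0, 0]
R4 ← R4 − (4/3)·R2: [0, 0, 0, 0]
R5 ← R5 + (5/3)·R2: [0, 0, 0, 0]
2 pivots among 4 columns.
Only 2 < 4 pivot columns, so the columns are linearly dependent.

no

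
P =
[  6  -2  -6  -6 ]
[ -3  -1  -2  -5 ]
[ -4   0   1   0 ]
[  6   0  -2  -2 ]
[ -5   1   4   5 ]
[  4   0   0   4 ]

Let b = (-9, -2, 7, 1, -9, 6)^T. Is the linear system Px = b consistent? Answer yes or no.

no

Row reduce the augmented matrix [P | b].
R2 ← R2 + (1/2)·R1: [0, -2, -5, -8, -13/2]
R3 ← R3 + (2/3)·R1: [0, -4/3, -3, -4, 1]
R4 ← R4 − R1: [0, 2, 4, 4, 10]
R5 ← R5 + (5/6)·R1: [0, -2/3, -1, 0, -33/2]
R6 ← R6 − (2/3)·R1: [0, 4/3, 4, 8, 12]
R3 ← R3 − (2/3)·R2: [0, 0, 1/3, 4/3, 16/3]
R4 ← R4 + R2: [0, 0, -1, -4, 7/2]
R5 ← R5 − (1/3)·R2: [0, 0, 2/3, 8/3, -43/3]
R6 ← R6 + (2/3)·R2: [0, 0, 2/3, 8/3, 23/3]
R4 ← R4 + (3)·R3: [0, 0, 0, 0, 39/2]
R5 ← R5 − (2)·R3: [0, 0, 0, 0, -25]
R6 ← R6 − (2)·R3: [0, 0, 0, 0, -3]
R5 ← R5 + (50/39)·R4: [0, 0, 0, 0, 0]
R6 ← R6 + (2/13)·R4: [0, 0, 0, 0, 0]
The echelon form has 4 nonzero rows; the last pivot sits in the augmented column, so rank(P) = 3 but rank([P|b]) = 4.
Since the ranks differ, the system is inconsistent.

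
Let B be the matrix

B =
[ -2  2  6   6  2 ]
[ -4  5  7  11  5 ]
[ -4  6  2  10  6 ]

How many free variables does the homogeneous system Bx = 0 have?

3

Row reduce to echelon form.
R2 ← R2 − (2)·R1: [0, 1, -5, -1, 1]
R3 ← R3 − (2)·R1: [0, 2, -10, -2, 2]
R3 ← R3 − (2)·R2: [0, 0, 0, 0, 0]
2 nonzero rows, so rank(B) = 2.
B has 5 columns; by rank–nullity, nullity = 5 − 2 = 3.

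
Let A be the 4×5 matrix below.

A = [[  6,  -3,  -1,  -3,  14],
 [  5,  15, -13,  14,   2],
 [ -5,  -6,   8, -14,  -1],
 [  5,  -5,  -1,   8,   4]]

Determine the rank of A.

3

Row reduce to echelon form.
R2 ← R2 − (5/6)·R1: [0, 35/2, -73/6, 33/2, -29/3]
R3 ← R3 + (5/6)·R1: [0, -17/2, 43/6, -33/2, 32/3]
R4 ← R4 − (5/6)·R1: [0, -5/2, -1/6, 21/2, -23/3]
R3 ← R3 + (17/35)·R2: [0, 0, 44/35, -297/35, 209/35]
R4 ← R4 + (1/7)·R2: [0, 0, -40/21, 90/7, -190/21]
R4 ← R4 + (50/33)·R3: [0, 0, 0, 0, 0]
Echelon form has 3 nonzero rows, so rank(A) = 3.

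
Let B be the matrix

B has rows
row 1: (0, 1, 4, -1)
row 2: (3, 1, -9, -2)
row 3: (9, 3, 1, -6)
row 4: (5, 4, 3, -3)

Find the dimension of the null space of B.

0

Row reduce to echelon form.
Swap R1 ↔ R2
R3 ← R3 − (3)·R1: [0, 0, 28, 0]
R4 ← R4 − (5/3)·R1: [0, 7/3, 18, 1/3]
R4 ← R4 − (7/3)·R2: [0, 0, 26/3, 8/3]
R4 ← R4 − (13/42)·R3: [0, 0, 0, 8/3]
4 nonzero rows, so rank(B) = 4.
B has 4 columns; by rank–nullity, nullity = 4 − 4 = 0.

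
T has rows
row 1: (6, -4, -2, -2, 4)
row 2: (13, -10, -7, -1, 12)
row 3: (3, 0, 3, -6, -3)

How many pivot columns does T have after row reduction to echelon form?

Row reduce to echelon form.
R2 ← R2 − (13/6)·R1: [0, -4/3, -8/3, 10/3, 10/3]
R3 ← R3 − (1/2)·R1: [0, 2, 4, -5, -5]
R3 ← R3 + (3/2)·R2: [0, 0, 0, 0, 0]
Echelon form has 2 nonzero rows, so rank(T) = 2.
Each nonzero row contributes one pivot column: 2 pivot columns.

2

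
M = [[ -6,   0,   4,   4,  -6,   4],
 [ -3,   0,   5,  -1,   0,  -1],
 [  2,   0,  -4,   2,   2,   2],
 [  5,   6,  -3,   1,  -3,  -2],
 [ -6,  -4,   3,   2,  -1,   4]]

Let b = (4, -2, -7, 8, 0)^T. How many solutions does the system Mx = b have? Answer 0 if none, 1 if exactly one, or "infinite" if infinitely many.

Row reduce the augmented matrix [M | b].
R2 ← R2 − (1/2)·R1: [0, 0, 3, -3, 3, -3, -4]
R3 ← R3 + (1/3)·R1: [0, 0, -8/3, 10/3, 0, 10/3, -17/3]
R4 ← R4 + (5/6)·R1: [0, 6, 1/3, 13/3, -8, 4/3, 34/3]
R5 ← R5 − R1: [0, -4, -1, -2, 5, 0, -4]
Swap R2 ↔ R4
R5 ← R5 + (2/3)·R2: [0, 0, -7/9, 8/9, -1/3, 8/9, 32/9]
R4 ← R4 + (9/8)·R3: [0, 0, 0, 3/4, 3, 3/4, -83/8]
R5 ← R5 − (7/24)·R3: [0, 0, 0, -1/12, -1/3, -1/12, 125/24]
R5 ← R5 + (1/9)·R4: [0, 0, 0, 0, 0, 0, 73/18]
The echelon form has 5 nonzero rows; the last pivot sits in the augmented column, so rank(M) = 4 but rank([M|b]) = 5.
Since the ranks differ, the system is inconsistent.
It has no solutions.

0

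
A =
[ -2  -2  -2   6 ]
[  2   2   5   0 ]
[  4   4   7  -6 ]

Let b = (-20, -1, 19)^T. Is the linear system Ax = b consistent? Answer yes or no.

Row reduce the augmented matrix [A | b].
R2 ← R2 + R1: [0, 0, 3, 6, -21]
R3 ← R3 + (2)·R1: [0, 0, 3, 6, -21]
R3 ← R3 − R2: [0, 0, 0, 0, 0]
The echelon form has 2 nonzero rows, and every pivot lies in the first 4 columns, so rank(A) = rank([A|b]) = 2.
The system is consistent.

yes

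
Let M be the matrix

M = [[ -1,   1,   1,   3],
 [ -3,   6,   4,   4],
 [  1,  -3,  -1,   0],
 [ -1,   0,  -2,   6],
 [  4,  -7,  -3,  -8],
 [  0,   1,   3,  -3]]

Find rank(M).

3

Row reduce to echelon form.
R2 ← R2 − (3)·R1: [0, 3, 1, -5]
R3 ← R3 + R1: [0, -2, 0, 3]
R4 ← R4 − R1: [0, -1, -3, 3]
R5 ← R5 + (4)·R1: [0, -3, 1, 4]
R3 ← R3 + (2/3)·R2: [0, 0, 2/3, -1/3]
R4 ← R4 + (1/3)·R2: [0, 0, -8/3, 4/3]
R5 ← R5 + R2: [0, 0, 2, -1]
R6 ← R6 − (1/3)·R2: [0, 0, 8/3, -4/3]
R4 ← R4 + (4)·R3: [0, 0, 0, 0]
R5 ← R5 − (3)·R3: [0, 0, 0, 0]
R6 ← R6 − (4)·R3: [0, 0, 0, 0]
Echelon form has 3 nonzero rows, so rank(M) = 3.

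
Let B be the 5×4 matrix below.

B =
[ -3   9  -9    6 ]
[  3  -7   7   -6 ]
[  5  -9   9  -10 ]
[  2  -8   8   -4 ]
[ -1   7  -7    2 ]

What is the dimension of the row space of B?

Row reduce to echelon form.
R2 ← R2 + R1: [0, 2, -2, 0]
R3 ← R3 + (5/3)·R1: [0, 6, -6, 0]
R4 ← R4 + (2/3)·R1: [0, -2, 2, 0]
R5 ← R5 − (1/3)·R1: [0, 4, -4, 0]
R3 ← R3 − (3)·R2: [0, 0, 0, 0]
R4 ← R4 + R2: [0, 0, 0, 0]
R5 ← R5 − (2)·R2: [0, 0, 0, 0]
Echelon form has 2 nonzero rows, so rank(B) = 2.
The row space has dimension equal to the rank: 2.

2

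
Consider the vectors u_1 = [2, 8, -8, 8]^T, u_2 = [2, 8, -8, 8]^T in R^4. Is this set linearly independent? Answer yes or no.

Form the matrix with these vectors as rows and row reduce.
R2 ← R2 − R1: [0, 0, 0, 0]
1 nonzero row, so the 2 vectors span a space of dimension 1.
Since 1 < 2, the vectors are linearly dependent.

no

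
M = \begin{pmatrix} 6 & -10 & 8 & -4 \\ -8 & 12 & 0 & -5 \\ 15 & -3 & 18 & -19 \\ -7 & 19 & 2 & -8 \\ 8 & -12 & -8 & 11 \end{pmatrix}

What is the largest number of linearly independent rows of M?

Row reduce to echelon form.
R2 ← R2 + (4/3)·R1: [0, -4/3, 32/3, -31/3]
R3 ← R3 − (5/2)·R1: [0, 22, -2, -9]
R4 ← R4 + (7/6)·R1: [0, 22/3, 34/3, -38/3]
R5 ← R5 − (4/3)·R1: [0, 4/3, -56/3, 49/3]
R3 ← R3 + (33/2)·R2: [0, 0, 174, -359/2]
R4 ← R4 + (11/2)·R2: [0, 0, 70, -139/2]
R5 ← R5 + R2: [0, 0, -8, 6]
R4 ← R4 − (35/87)·R3: [0, 0, 0, 236/87]
R5 ← R5 + (4/87)·R3: [0, 0, 0, -196/87]
R5 ← R5 + (49/59)·R4: [0, 0, 0, 0]
Echelon form has 4 nonzero rows, so rank(M) = 4.
The rank gives the maximum number of linearly independent rows: 4.

4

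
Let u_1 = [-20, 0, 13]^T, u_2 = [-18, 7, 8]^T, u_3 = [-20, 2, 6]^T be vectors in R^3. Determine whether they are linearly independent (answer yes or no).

yes

Form the matrix with these vectors as rows and row reduce.
R2 ← R2 − (9/10)·R1: [0, 7, -37/10]
R3 ← R3 − R1: [0, 2, -7]
R3 ← R3 − (2/7)·R2: [0, 0, -208/35]
3 nonzero rows, so the 3 vectors span a space of dimension 3.
Since 3 = 3, the vectors are linearly independent.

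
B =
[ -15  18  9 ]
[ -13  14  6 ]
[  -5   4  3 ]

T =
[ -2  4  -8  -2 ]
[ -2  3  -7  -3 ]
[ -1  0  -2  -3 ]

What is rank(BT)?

2

First compute BT:
[[-15,  -6, -24, -51],
 [ -8, -10,  -6, -34],
 [ -1,  -8,   6, -11]]
Now row reduce the product.
R2 ← R2 − (8/15)·R1: [0, -34/5, 34/5, -34/5]
R3 ← R3 − (1/15)·R1: [0, -38/5, 38/5, -38/5]
R3 ← R3 − (19/17)·R2: [0, 0, 0, 0]
2 nonzero rows, so rank(BT) = 2.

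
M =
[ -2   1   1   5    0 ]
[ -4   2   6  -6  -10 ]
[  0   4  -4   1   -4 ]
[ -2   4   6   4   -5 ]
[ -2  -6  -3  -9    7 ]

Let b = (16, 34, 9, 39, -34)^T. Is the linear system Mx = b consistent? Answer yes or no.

yes

Row reduce the augmented matrix [M | b].
R2 ← R2 − (2)·R1: [0, 0, 4, -16, -10, 2]
R4 ← R4 − R1: [0, 3, 5, -1, -5, 23]
R5 ← R5 − R1: [0, -7, -4, -14, 7, -50]
Swap R2 ↔ R3
R4 ← R4 − (3/4)·R2: [0, 0, 8, -7/4, -2, 65/4]
R5 ← R5 + (7/4)·R2: [0, 0, -11, -49/4, 0, -137/4]
R4 ← R4 − (2)·R3: [0, 0, 0, 121/4, 18, 49/4]
R5 ← R5 + (11/4)·R3: [0, 0, 0, -225/4, -55/2, -115/4]
R5 ← R5 + (225/121)·R4: [0, 0, 0, 0, 1445/242, -1445/242]
The echelon form has 5 nonzero rows, and every pivot lies in the first 5 columns, so rank(M) = rank([M|b]) = 5.
The system is consistent.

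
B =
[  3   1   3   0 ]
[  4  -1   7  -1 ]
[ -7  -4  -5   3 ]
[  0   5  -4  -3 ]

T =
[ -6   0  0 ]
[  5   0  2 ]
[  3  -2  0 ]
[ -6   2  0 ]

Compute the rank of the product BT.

3

First compute BT:
[[ -4,  -6,   2],
 [ -2, -16,  -2],
 [-11,  16,  -8],
 [ 31,   2,  10]]
Now row reduce the product.
R2 ← R2 − (1/2)·R1: [0, -13, -3]
R3 ← R3 − (11/4)·R1: [0, 65/2, -27/2]
R4 ← R4 + (31/4)·R1: [0, -89/2, 51/2]
R3 ← R3 + (5/2)·R2: [0, 0, -21]
R4 ← R4 − (89/26)·R2: [0, 0, 465/13]
R4 ← R4 + (155/91)·R3: [0, 0, 0]
3 nonzero rows, so rank(BT) = 3.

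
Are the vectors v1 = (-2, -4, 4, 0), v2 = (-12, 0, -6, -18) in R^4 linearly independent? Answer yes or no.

yes

Form the matrix with these vectors as rows and row reduce.
R2 ← R2 − (6)·R1: [0, 24, -30, -18]
2 nonzero rows, so the 2 vectors span a space of dimension 2.
Since 2 = 2, the vectors are linearly independent.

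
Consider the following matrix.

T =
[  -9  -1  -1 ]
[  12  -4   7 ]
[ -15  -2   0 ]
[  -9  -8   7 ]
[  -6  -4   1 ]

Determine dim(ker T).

Row reduce to echelon form.
R2 ← R2 + (4/3)·R1: [0, -16/3, 17/3]
R3 ← R3 − (5/3)·R1: [0, -1/3, 5/3]
R4 ← R4 − R1: [0, -7, 8]
R5 ← R5 − (2/3)·R1: [0, -10/3, 5/3]
R3 ← R3 − (1/16)·R2: [0, 0, 21/16]
R4 ← R4 − (21/16)·R2: [0, 0, 9/16]
R5 ← R5 − (5/8)·R2: [0, 0, -15/8]
R4 ← R4 − (3/7)·R3: [0, 0, 0]
R5 ← R5 + (10/7)·R3: [0, 0, 0]
3 nonzero rows, so rank(T) = 3.
T has 3 columns; by rank–nullity, nullity = 3 − 3 = 0.

0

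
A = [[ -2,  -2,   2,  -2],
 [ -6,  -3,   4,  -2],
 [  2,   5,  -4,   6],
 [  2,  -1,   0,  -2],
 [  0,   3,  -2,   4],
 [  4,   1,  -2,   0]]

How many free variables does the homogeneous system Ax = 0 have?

2

Row reduce to echelon form.
R2 ← R2 − (3)·R1: [0, 3, -2, 4]
R3 ← R3 + R1: [0, 3, -2, 4]
R4 ← R4 + R1: [0, -3, 2, -4]
R6 ← R6 + (2)·R1: [0, -3, 2, -4]
R3 ← R3 − R2: [0, 0, 0, 0]
R4 ← R4 + R2: [0, 0, 0, 0]
R5 ← R5 − R2: [0, 0, 0, 0]
R6 ← R6 + R2: [0, 0, 0, 0]
2 nonzero rows, so rank(A) = 2.
A has 4 columns; by rank–nullity, nullity = 4 − 2 = 2.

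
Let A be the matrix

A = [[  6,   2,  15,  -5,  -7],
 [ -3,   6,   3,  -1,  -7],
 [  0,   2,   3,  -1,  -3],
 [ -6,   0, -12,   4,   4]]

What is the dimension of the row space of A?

2

Row reduce to echelon form.
R2 ← R2 + (1/2)·R1: [0, 7, 21/2, -7/2, -21/2]
R4 ← R4 + R1: [0, 2, 3, -1, -3]
R3 ← R3 − (2/7)·R2: [0, 0, 0, 0, 0]
R4 ← R4 − (2/7)·R2: [0, 0, 0, 0, 0]
Echelon form has 2 nonzero rows, so rank(A) = 2.
The row space has dimension equal to the rank: 2.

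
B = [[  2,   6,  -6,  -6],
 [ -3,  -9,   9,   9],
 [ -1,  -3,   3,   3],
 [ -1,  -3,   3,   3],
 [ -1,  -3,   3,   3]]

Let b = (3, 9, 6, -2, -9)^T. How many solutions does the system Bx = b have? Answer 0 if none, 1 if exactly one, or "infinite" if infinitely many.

Row reduce the augmented matrix [B | b].
R2 ← R2 + (3/2)·R1: [0, 0, 0, 0, 27/2]
R3 ← R3 + (1/2)·R1: [0, 0, 0, 0, 15/2]
R4 ← R4 + (1/2)·R1: [0, 0, 0, 0, -1/2]
R5 ← R5 + (1/2)·R1: [0, 0, 0, 0, -15/2]
R3 ← R3 − (5/9)·R2: [0, 0, 0, 0, 0]
R4 ← R4 + (1/27)·R2: [0, 0, 0, 0, 0]
R5 ← R5 + (5/9)·R2: [0, 0, 0, 0, 0]
The echelon form has 2 nonzero rows; the last pivot sits in the augmented column, so rank(B) = 1 but rank([B|b]) = 2.
Since the ranks differ, the system is inconsistent.
It has no solutions.

0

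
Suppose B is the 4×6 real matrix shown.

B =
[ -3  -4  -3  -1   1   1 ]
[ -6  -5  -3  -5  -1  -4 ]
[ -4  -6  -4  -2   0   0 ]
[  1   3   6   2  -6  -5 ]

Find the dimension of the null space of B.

Row reduce to echelon form.
R2 ← R2 − (2)·R1: [0, 3, 3, -3, -3, -6]
R3 ← R3 − (4/3)·R1: [0, -2/3, 0, -2/3, -4/3, -4/3]
R4 ← R4 + (1/3)·R1: [0, 5/3, 5, 5/3, -17/3, -14/3]
R3 ← R3 + (2/9)·R2: [0, 0, 2/3, -4/3, -2, -8/3]
R4 ← R4 − (5/9)·R2: [0, 0, 10/3, 10/3, -4, -4/3]
R4 ← R4 − (5)·R3: [0, 0, 0, 10, 6, 12]
4 nonzero rows, so rank(B) = 4.
B has 6 columns; by rank–nullity, nullity = 6 − 4 = 2.

2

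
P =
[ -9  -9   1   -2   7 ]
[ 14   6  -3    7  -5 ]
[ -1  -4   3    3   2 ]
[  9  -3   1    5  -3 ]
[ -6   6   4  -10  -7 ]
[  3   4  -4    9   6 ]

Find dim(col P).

5

Row reduce to echelon form.
R2 ← R2 + (14/9)·R1: [0, -8, -13/9, 35/9, 53/9]
R3 ← R3 − (1/9)·R1: [0, -3, 26/9, 29/9, 11/9]
R4 ← R4 + R1: [0, -12, 2, 3, 4]
R5 ← R5 − (2/3)·R1: [0, 12, 10/3, -26/3, -35/3]
R6 ← R6 + (1/3)·R1: [0, 1, -11/3, 25/3, 25/3]
R3 ← R3 − (3/8)·R2: [0, 0, 247/72, 127/72, -71/72]
R4 ← R4 − (3/2)·R2: [0, 0, 25/6, -17/6, -29/6]
R5 ← R5 + (3/2)·R2: [0, 0, 7/6, -17/6, -17/6]
R6 ← R6 + (1/8)·R2: [0, 0, -277/72, 635/72, 653/72]
R4 ← R4 − (300/247)·R3: [0, 0, 0, -1229/247, -898/247]
R5 ← R5 − (84/247)·R3: [0, 0, 0, -848/247, -617/247]
R6 ← R6 + (277/247)·R3: [0, 0, 0, 2667/247, 1967/247]
R5 ← R5 − (848/1229)·R4: [0, 0, 0, 0, 13/1229]
R6 ← R6 + (2667/1229)·R4: [0, 0, 0, 0, 91/1229]
R6 ← R6 − (7)·R5: [0, 0, 0, 0, 0]
Echelon form has 5 nonzero rows, so rank(P) = 5.
The column space has dimension equal to the rank: 5.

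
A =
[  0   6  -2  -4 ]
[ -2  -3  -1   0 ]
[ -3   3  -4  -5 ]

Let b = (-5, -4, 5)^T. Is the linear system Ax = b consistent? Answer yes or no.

no

Row reduce the augmented matrix [A | b].
Swap R1 ↔ R2
R3 ← R3 − (3/2)·R1: [0, 15/2, -5/2, -5, 11]
R3 ← R3 − (5/4)·R2: [0, 0, 0, 0, 69/4]
The echelon form has 3 nonzero rows; the last pivot sits in the augmented column, so rank(A) = 2 but rank([A|b]) = 3.
Since the ranks differ, the system is inconsistent.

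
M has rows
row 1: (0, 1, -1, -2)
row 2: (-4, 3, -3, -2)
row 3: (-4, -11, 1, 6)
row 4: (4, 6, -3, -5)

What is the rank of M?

Row reduce to echelon form.
Swap R1 ↔ R2
R3 ← R3 − R1: [0, -14, 4, 8]
R4 ← R4 + R1: [0, 9, -6, -7]
R3 ← R3 + (14)·R2: [0, 0, -10, -20]
R4 ← R4 − (9)·R2: [0, 0, 3, 11]
R4 ← R4 + (3/10)·R3: [0, 0, 0, 5]
Echelon form has 4 nonzero rows, so rank(M) = 4.

4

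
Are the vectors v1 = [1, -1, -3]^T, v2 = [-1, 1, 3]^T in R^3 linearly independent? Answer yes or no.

Form the matrix with these vectors as rows and row reduce.
R2 ← R2 + R1: [0, 0, 0]
1 nonzero row, so the 2 vectors span a space of dimension 1.
Since 1 < 2, the vectors are linearly dependent.

no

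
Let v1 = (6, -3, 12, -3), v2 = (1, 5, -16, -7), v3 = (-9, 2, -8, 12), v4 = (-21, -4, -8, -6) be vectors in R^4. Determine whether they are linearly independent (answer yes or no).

Form the matrix with these vectors as rows and row reduce.
R2 ← R2 − (1/6)·R1: [0, 11/2, -18, -13/2]
R3 ← R3 + (3/2)·R1: [0, -5/2, 10, 15/2]
R4 ← R4 + (7/2)·R1: [0, -29/2, 34, -33/2]
R3 ← R3 + (5/11)·R2: [0, 0, 20/11, 50/11]
R4 ← R4 + (29/11)·R2: [0, 0, -148/11, -370/11]
R4 ← R4 + (37/5)·R3: [0, 0, 0, 0]
3 nonzero rows, so the 4 vectors span a space of dimension 3.
Since 3 < 4, the vectors are linearly dependent.

no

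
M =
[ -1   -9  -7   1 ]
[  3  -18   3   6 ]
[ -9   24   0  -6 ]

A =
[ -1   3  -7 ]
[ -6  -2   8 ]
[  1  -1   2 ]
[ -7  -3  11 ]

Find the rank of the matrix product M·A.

2

First compute MA:
[[ 41,  19, -68],
 [ 66,  24, -93],
 [-93, -57, 189]]
Now row reduce the product.
R2 ← R2 − (66/41)·R1: [0, -270/41, 675/41]
R3 ← R3 + (93/41)·R1: [0, -570/41, 1425/41]
R3 ← R3 − (19/9)·R2: [0, 0, 0]
2 nonzero rows, so rank(MA) = 2.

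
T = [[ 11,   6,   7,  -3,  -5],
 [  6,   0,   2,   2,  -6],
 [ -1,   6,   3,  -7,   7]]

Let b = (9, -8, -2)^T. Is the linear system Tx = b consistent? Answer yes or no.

Row reduce the augmented matrix [T | b].
R2 ← R2 − (6/11)·R1: [0, -36/11, -20/11, 40/11, -36/11, -142/11]
R3 ← R3 + (1/11)·R1: [0, 72/11, 40/11, -80/11, 72/11, -13/11]
R3 ← R3 + (2)·R2: [0, 0, 0, 0, 0, -27]
The echelon form has 3 nonzero rows; the last pivot sits in the augmented column, so rank(T) = 2 but rank([T|b]) = 3.
Since the ranks differ, the system is inconsistent.

no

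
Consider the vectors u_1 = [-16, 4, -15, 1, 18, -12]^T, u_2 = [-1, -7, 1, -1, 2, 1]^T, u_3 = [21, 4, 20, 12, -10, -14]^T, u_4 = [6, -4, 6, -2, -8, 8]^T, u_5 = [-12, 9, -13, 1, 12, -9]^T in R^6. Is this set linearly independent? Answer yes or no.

Form the matrix with these vectors as rows and row reduce.
R2 ← R2 − (1/16)·R1: [0, -29/4, 31/16, -17/16, 7/8, 7/4]
R3 ← R3 + (21/16)·R1: [0, 37/4, 5/16, 213/16, 109/8, -119/4]
R4 ← R4 + (3/8)·R1: [0, -5/2, 3/8, -13/8, -5/4, 7/2]
R5 ← R5 − (3/4)·R1: [0, 6, -7/4, 1/4, -3/2, 0]
R3 ← R3 + (37/29)·R2: [0, 0, 323/116, 1387/116, 855/58, -798/29]
R4 ← R4 − (10/29)·R2: [0, 0, -17/58, -73/58, -45/29, 84/29]
R5 ← R5 + (24/29)·R2: [0, 0, -17/116, -73/116, -45/58, 42/29]
R4 ← R4 + (2/19)·R3: [0, 0, 0, 0, 0, 0]
R5 ← R5 + (1/19)·R3: [0, 0, 0, 0, 0, 0]
3 nonzero rows, so the 5 vectors span a space of dimension 3.
Since 3 < 5, the vectors are linearly dependent.

no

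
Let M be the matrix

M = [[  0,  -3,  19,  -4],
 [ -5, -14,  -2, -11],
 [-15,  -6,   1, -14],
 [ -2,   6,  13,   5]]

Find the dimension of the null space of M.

Row reduce to echelon form.
Swap R1 ↔ R2
R3 ← R3 − (3)·R1: [0, 36, 7, 19]
R4 ← R4 − (2/5)·R1: [0, 58/5, 69/5, 47/5]
R3 ← R3 + (12)·R2: [0, 0, 235, -29]
R4 ← R4 + (58/15)·R2: [0, 0, 1309/15, -91/15]
R4 ← R4 − (1309/3525)·R3: [0, 0, 0, 16576/3525]
4 nonzero rows, so rank(M) = 4.
M has 4 columns; by rank–nullity, nullity = 4 − 4 = 0.

0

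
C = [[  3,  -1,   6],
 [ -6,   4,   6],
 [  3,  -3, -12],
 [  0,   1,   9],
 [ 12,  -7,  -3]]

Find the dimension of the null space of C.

1

Row reduce to echelon form.
R2 ← R2 + (2)·R1: [0, 2, 18]
R3 ← R3 − R1: [0, -2, -18]
R5 ← R5 − (4)·R1: [0, -3, -27]
R3 ← R3 + R2: [0, 0, 0]
R4 ← R4 − (1/2)·R2: [0, 0, 0]
R5 ← R5 + (3/2)·R2: [0, 0, 0]
2 nonzero rows, so rank(C) = 2.
C has 3 columns; by rank–nullity, nullity = 3 − 2 = 1.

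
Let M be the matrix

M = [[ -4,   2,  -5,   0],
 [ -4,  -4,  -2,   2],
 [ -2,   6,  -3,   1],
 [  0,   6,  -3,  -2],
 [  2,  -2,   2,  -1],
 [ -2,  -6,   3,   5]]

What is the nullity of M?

1

Row reduce to echelon form.
R2 ← R2 − R1: [0, -6, 3, 2]
R3 ← R3 − (1/2)·R1: [0, 5, -1/2, 1]
R5 ← R5 + (1/2)·R1: [0, -1, -1/2, -1]
R6 ← R6 − (1/2)·R1: [0, -7, 11/2, 5]
R3 ← R3 + (5/6)·R2: [0, 0, 2, 8/3]
R4 ← R4 + R2: [0, 0, 0, 0]
R5 ← R5 − (1/6)·R2: [0, 0, -1, -4/3]
R6 ← R6 − (7/6)·R2: [0, 0, 2, 8/3]
R5 ← R5 + (1/2)·R3: [0, 0, 0, 0]
R6 ← R6 − R3: [0, 0, 0, 0]
3 nonzero rows, so rank(M) = 3.
M has 4 columns; by rank–nullity, nullity = 4 − 3 = 1.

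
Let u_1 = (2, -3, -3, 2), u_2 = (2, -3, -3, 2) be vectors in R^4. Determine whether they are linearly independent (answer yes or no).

Form the matrix with these vectors as rows and row reduce.
R2 ← R2 − R1: [0, 0, 0, 0]
1 nonzero row, so the 2 vectors span a space of dimension 1.
Since 1 < 2, the vectors are linearly dependent.

no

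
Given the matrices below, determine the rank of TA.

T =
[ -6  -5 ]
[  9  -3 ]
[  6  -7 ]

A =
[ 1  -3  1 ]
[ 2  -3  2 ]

2

First compute TA:
[[-16,  33, -16],
 [  3, -18,   3],
 [ -8,   3,  -8]]
Now row reduce the product.
R2 ← R2 + (3/16)·R1: [0, -189/16, 0]
R3 ← R3 − (1/2)·R1: [0, -27/2, 0]
R3 ← R3 − (8/7)·R2: [0, 0, 0]
2 nonzero rows, so rank(TA) = 2.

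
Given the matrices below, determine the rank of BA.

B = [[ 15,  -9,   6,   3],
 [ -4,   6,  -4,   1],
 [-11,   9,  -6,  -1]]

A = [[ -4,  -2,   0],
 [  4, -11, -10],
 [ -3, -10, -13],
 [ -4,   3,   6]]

First compute BA:
[[-126,  18,  30],
 [ 48, -15,  -2],
 [102, -20, -18]]
Now row reduce the product.
R2 ← R2 + (8/21)·R1: [0, -57/7, 66/7]
R3 ← R3 + (17/21)·R1: [0, -38/7, 44/7]
R3 ← R3 − (2/3)·R2: [0, 0, 0]
2 nonzero rows, so rank(BA) = 2.

2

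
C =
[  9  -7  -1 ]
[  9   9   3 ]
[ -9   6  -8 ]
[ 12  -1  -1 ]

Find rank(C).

3

Row reduce to echelon form.
R2 ← R2 − R1: [0, 16, 4]
R3 ← R3 + R1: [0, -1, -9]
R4 ← R4 − (4/3)·R1: [0, 25/3, 1/3]
R3 ← R3 + (1/16)·R2: [0, 0, -35/4]
R4 ← R4 − (25/48)·R2: [0, 0, -7/4]
R4 ← R4 − (1/5)·R3: [0, 0, 0]
Echelon form has 3 nonzero rows, so rank(C) = 3.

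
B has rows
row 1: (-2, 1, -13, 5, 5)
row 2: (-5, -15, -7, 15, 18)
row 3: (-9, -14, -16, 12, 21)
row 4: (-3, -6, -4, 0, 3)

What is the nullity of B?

Row reduce to echelon form.
R2 ← R2 − (5/2)·R1: [0, -35/2, 51/2, 5/2, 11/2]
R3 ← R3 − (9/2)·R1: [0, -37/2, 85/2, -21/2, -3/2]
R4 ← R4 − (3/2)·R1: [0, -15/2, 31/2, -15/2, -9/2]
R3 ← R3 − (37/35)·R2: [0, 0, 544/35, -92/7, -256/35]
R4 ← R4 − (3/7)·R2: [0, 0, 32/7, -60/7, -48/7]
R4 ← R4 − (5/17)·R3: [0, 0, 0, -80/17, -80/17]
4 nonzero rows, so rank(B) = 4.
B has 5 columns; by rank–nullity, nullity = 5 − 4 = 1.

1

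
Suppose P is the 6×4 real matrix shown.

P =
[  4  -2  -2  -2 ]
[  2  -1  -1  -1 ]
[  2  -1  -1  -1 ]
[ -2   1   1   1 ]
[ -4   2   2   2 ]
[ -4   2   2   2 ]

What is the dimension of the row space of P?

1

Row reduce to echelon form.
R2 ← R2 − (1/2)·R1: [0, 0, 0, 0]
R3 ← R3 − (1/2)·R1: [0, 0, 0, 0]
R4 ← R4 + (1/2)·R1: [0, 0, 0, 0]
R5 ← R5 + R1: [0, 0, 0, 0]
R6 ← R6 + R1: [0, 0, 0, 0]
Echelon form has 1 nonzero row, so rank(P) = 1.
The row space has dimension equal to the rank: 1.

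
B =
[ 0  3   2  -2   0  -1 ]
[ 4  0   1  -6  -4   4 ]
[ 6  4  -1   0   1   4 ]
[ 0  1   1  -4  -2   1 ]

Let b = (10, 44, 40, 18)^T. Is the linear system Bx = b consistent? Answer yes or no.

Row reduce the augmented matrix [B | b].
Swap R1 ↔ R2
R3 ← R3 − (3/2)·R1: [0, 4, -5/2, 9, 7, -2, -26]
R3 ← R3 − (4/3)·R2: [0, 0, -31/6, 35/3, 7, -2/3, -118/3]
R4 ← R4 − (1/3)·R2: [0, 0, 1/3, -10/3, -2, 4/3, 44/3]
R4 ← R4 + (2/31)·R3: [0, 0, 0, -80/31, -48/31, 40/31, 376/31]
The echelon form has 4 nonzero rows, and every pivot lies in the first 6 columns, so rank(B) = rank([B|b]) = 4.
The system is consistent.

yes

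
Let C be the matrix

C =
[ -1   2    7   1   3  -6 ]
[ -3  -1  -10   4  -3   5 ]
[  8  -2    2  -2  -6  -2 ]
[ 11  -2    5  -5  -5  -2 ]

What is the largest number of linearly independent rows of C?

4

Row reduce to echelon form.
R2 ← R2 − (3)·R1: [0, -7, -31, 1, -12, 23]
R3 ← R3 + (8)·R1: [0, 14, 58, 6, 18, -50]
R4 ← R4 + (11)·R1: [0, 20, 82, 6, 28, -68]
R3 ← R3 + (2)·R2: [0, 0, -4, 8, -6, -4]
R4 ← R4 + (20/7)·R2: [0, 0, -46/7, 62/7, -44/7, -16/7]
R4 ← R4 − (23/14)·R3: [0, 0, 0, -30/7, 25/7, 30/7]
Echelon form has 4 nonzero rows, so rank(C) = 4.
The rank gives the maximum number of linearly independent rows: 4.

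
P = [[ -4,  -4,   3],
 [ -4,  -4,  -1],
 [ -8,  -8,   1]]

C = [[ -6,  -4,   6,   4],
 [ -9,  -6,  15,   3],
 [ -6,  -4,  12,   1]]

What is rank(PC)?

First compute PC:
[[ 42,  28, -48, -25],
 [ 66,  44, -96, -29],
 [114,  76, -156, -55]]
Now row reduce the product.
R2 ← R2 − (11/7)·R1: [0, 0, -144/7, 72/7]
R3 ← R3 − (19/7)·R1: [0, 0, -180/7, 90/7]
R3 ← R3 − (5/4)·R2: [0, 0, 0, 0]
2 nonzero rows, so rank(PC) = 2.

2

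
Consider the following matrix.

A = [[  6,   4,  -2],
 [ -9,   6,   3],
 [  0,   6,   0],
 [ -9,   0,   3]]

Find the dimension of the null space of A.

1

Row reduce to echelon form.
R2 ← R2 + (3/2)·R1: [0, 12, 0]
R4 ← R4 + (3/2)·R1: [0, 6, 0]
R3 ← R3 − (1/2)·R2: [0, 0, 0]
R4 ← R4 − (1/2)·R2: [0, 0, 0]
2 nonzero rows, so rank(A) = 2.
A has 3 columns; by rank–nullity, nullity = 3 − 2 = 1.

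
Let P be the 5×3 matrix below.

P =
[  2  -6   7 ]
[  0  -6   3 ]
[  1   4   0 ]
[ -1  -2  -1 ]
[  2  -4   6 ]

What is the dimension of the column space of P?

Row reduce to echelon form.
R3 ← R3 − (1/2)·R1: [0, 7, -7/2]
R4 ← R4 + (1/2)·R1: [0, -5, 5/2]
R5 ← R5 − R1: [0, 2, -1]
R3 ← R3 + (7/6)·R2: [0, 0, 0]
R4 ← R4 − (5/6)·R2: [0, 0, 0]
R5 ← R5 + (1/3)·R2: [0, 0, 0]
Echelon form has 2 nonzero rows, so rank(P) = 2.
The column space has dimension equal to the rank: 2.

2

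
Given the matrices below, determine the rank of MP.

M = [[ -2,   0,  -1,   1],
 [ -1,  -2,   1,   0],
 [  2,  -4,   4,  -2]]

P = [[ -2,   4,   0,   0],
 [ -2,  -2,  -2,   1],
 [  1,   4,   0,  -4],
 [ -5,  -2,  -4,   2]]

First compute MP:
[[ -2, -14,  -4,   6],
 [  7,   4,   4,  -6],
 [ 18,  36,  16, -24]]
Now row reduce the product.
R2 ← R2 + (7/2)·R1: [0, -45, -10, 15]
R3 ← R3 + (9)·R1: [0, -90, -20, 30]
R3 ← R3 − (2)·R2: [0, 0, 0, 0]
2 nonzero rows, so rank(MP) = 2.

2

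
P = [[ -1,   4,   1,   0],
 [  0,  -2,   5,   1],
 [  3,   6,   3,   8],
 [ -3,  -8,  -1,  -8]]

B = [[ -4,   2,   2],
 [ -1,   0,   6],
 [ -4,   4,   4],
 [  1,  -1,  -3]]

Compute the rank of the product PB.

3

First compute PB:
[[ -4,   2,  26],
 [-17,  19,   5],
 [-22,  10,  30],
 [ 16,  -2, -34]]
Now row reduce the product.
R2 ← R2 − (17/4)·R1: [0, 21/2, -211/2]
R3 ← R3 − (11/2)·R1: [0, -1, -113]
R4 ← R4 + (4)·R1: [0, 6, 70]
R3 ← R3 + (2/21)·R2: [0, 0, -2584/21]
R4 ← R4 − (4/7)·R2: [0, 0, 912/7]
R4 ← R4 + (18/17)·R3: [0, 0, 0]
3 nonzero rows, so rank(PB) = 3.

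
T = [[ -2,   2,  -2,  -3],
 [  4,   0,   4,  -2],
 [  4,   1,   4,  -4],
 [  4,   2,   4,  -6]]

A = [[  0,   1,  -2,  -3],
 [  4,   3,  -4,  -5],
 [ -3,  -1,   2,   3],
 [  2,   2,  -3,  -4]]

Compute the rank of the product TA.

2

First compute TA:
[[  8,   0,   1,   2],
 [-16,  -4,   6,   8],
 [-16,  -5,   8,  11],
 [-16,  -6,  10,  14]]
Now row reduce the product.
R2 ← R2 + (2)·R1: [0, -4, 8, 12]
R3 ← R3 + (2)·R1: [0, -5, 10, 15]
R4 ← R4 + (2)·R1: [0, -6, 12, 18]
R3 ← R3 − (5/4)·R2: [0, 0, 0, 0]
R4 ← R4 − (3/2)·R2: [0, 0, 0, 0]
2 nonzero rows, so rank(TA) = 2.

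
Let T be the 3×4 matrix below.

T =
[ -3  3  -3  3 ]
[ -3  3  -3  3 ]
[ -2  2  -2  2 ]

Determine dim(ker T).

3

Row reduce to echelon form.
R2 ← R2 − R1: [0, 0, 0, 0]
R3 ← R3 − (2/3)·R1: [0, 0, 0, 0]
1 nonzero row, so rank(T) = 1.
T has 4 columns; by rank–nullity, nullity = 4 − 1 = 3.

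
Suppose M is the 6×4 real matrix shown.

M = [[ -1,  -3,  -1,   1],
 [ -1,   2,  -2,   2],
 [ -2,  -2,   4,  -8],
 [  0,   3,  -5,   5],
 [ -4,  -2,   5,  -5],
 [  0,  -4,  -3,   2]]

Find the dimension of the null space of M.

Row reduce to echelon form.
R2 ← R2 − R1: [0, 5, -1, 1]
R3 ← R3 − (2)·R1: [0, 4, 6, -10]
R5 ← R5 − (4)·R1: [0, 10, 9, -9]
R3 ← R3 − (4/5)·R2: [0, 0, 34/5, -54/5]
R4 ← R4 − (3/5)·R2: [0, 0, -22/5, 22/5]
R5 ← R5 − (2)·R2: [0, 0, 11, -11]
R6 ← R6 + (4/5)·R2: [0, 0, -19/5, 14/5]
R4 ← R4 + (11/17)·R3: [0, 0, 0, -44/17]
R5 ← R5 − (55/34)·R3: [0, 0, 0, 110/17]
R6 ← R6 + (19/34)·R3: [0, 0, 0, -55/17]
R5 ← R5 + (5/2)·R4: [0, 0, 0, 0]
R6 ← R6 − (5/4)·R4: [0, 0, 0, 0]
4 nonzero rows, so rank(M) = 4.
M has 4 columns; by rank–nullity, nullity = 4 − 4 = 0.

0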